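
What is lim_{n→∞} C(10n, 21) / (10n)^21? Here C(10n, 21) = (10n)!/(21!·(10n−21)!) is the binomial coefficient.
lim = 1/21! = 1/51090942171709440000

With N = 10n → ∞: C(N, 21) / N^21 = [N(N−1)…(N−20)] / (21! · N^21) = (1/21!) · 1 · (1 − 1/(10n)) · … · (1 − 20/(10n)). Each factor → 1 as N → ∞, so the limit is 1/21! = 1/51090942171709440000.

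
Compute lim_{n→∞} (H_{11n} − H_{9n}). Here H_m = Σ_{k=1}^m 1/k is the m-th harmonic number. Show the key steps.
lim = ln(11/9)

Euler-Maclaurin gives H_m = ln m + γ + 1/(2m) + O(1/m^2). The γ and O(1/m) terms cancel in the difference:
  H_{11n} − H_{9n} = ln(11n) − ln(9n) + O(1/n) = ln(11/9) + O(1/n).
Hence the limit is ln(11/9).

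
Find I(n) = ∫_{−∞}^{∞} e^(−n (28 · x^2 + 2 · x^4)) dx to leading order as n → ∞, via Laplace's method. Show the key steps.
I(n) ~ sqrt(π/(28n))

φ(x) = 28 · x^2 + 2 · x^4 has its unique global minimum at x* = 0 (since φ'(x) = 56x + 8x^3 = 0 only at x = 0 for real x with both coefficients positive, and φ → ∞ as |x| → ∞). At x* = 0, φ(0) = 0 and φ''(0) = 56. Laplace's method then gives
  I(n) ~ sqrt(2π / (n · φ''(0))) · e^(−n φ(0)) = sqrt(2π / (56n)) = sqrt(π/(28n)).
The 2 · x^4 term contributes only at subleading order (an O(1/n) relative correction).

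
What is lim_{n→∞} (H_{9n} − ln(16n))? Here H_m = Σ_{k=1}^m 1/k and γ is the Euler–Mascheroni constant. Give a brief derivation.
lim = ln(9/16) + γ

By Euler-Maclaurin, H_m = ln m + γ + O(1/m). So
  H_{9n} − ln(16n) = ln(9n) + γ − ln(16n) + O(1/n)
                       = ln(9/16) + γ + O(1/n).
Hence the limit is ln(9/16) + γ.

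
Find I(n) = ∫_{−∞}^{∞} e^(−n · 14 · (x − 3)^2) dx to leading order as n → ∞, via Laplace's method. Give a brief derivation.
I(n) = sqrt(π/(14n))

Here φ(x) = 14 · (x − 3)^2 has its unique minimum at x* = 3 with φ(x*) = 0 and φ''(x*) = 28. Laplace's method gives
  I(n) ~ e^(−n φ(x*)) · sqrt(2π / (n · φ''(x*))) = sqrt(2π / (28n)) = sqrt(π/(14n)).
This is exact: substituting u = (x − 3)·sqrt(14n) gives I(n) = (1/sqrt(14n)) ∫_{−∞}^{∞} e^(−u^2) du = sqrt(π/(14n)).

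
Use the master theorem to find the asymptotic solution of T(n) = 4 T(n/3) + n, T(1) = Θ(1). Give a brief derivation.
T(n) = Θ(n^(log_3 4))

Master theorem: compare f(n) = n to n^(log_3 4) where log_3 4 ≈ 1.262. Since 1 < log_3 4, we have f(n) = O(n^(log_3 4 − ε)) for some ε > 0 — Case 1. Hence T(n) = Θ(n^(log_3 4)).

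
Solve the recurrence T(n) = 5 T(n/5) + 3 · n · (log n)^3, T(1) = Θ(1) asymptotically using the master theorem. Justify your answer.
T(n) = Θ(n · (log n)^4)

Here log_5 5 = 1 and f(n) = 3 · n · (log n)^3 = Θ(n^(log_5 5) · (log n)^3). This is the extended Case 2 of the master theorem (f matches the critical exponent up to log factors), giving T(n) = Θ(n^(log_5 5) · (log n)^(3+1)) = Θ(n · (log n)^4).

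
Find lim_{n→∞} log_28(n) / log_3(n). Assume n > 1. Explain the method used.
lim = ln(3) / ln(28) = log_28(3)

Change of base: log_28(n) = ln n / ln 28 and log_3(n) = ln n / ln 3. The ratio is (ln n / ln 28) · (ln 3 / ln n) = ln 3 / ln 28, a constant independent of n. So the limit is ln 3 / ln 28 = log_28(3).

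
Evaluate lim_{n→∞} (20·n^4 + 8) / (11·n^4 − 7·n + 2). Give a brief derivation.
lim = 20/11

For large n the leading n^4 terms dominate both numerator and denominator. Dividing top and bottom by n^4, every other term tends to 0, leaving 20/11.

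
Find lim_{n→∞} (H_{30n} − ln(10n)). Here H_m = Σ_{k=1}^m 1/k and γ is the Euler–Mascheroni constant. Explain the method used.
lim = ln 3 + γ

By Euler-Maclaurin, H_m = ln m + γ + O(1/m). So
  H_{30n} − ln(10n) = ln(30n) + γ − ln(10n) + O(1/n)
                       = ln(30/10) + γ + O(1/n).
Hence the limit is ln(30/10) + γ (= ln 3).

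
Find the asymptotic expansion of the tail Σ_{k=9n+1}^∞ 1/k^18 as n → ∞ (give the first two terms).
Σ_{k>9n} 1/k^18 = 1/(17 · (9n)^17) − 1/(2 · (9n)^18) + O(1/(9n)^19)

Compare to the integral: ∫_{9n}^∞ x^(−18) dx = [−x^(−17)/17]_{9n}^∞ = 1/((18−1)·(9n)^17). The Euler-Maclaurin correction adds −f(9n)/2 = −1/(2·(9n)^18). Euler-Maclaurin then gives
  Σ_{k>9n} 1/k^18 = ∫_{9n}^∞ dx/x^18 − 1/(2·(9n)^18) + O(1/(9n)^19).
(Equivalently this is ζ(18) − Σ_{k≤9n} 1/k^18.)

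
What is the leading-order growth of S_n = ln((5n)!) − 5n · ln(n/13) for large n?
S_n ~ 5n · (ln 65 − 1) + O(ln n)

Stirling: ln((5n)!) = 5n ln(5n) − 5n + O(ln n).
  S_n = 5n ln(5n) − 5n − 5n ln(n/13) + O(ln n)
      = 5n ln(5n) − 5n ln n + 5n ln 13 − 5n + O(ln n)
      = 5n ln 5 + 5n ln 13 − 5n + O(ln n)
      = 5n (ln 65 − 1) + O(ln n).
Numerically ln(65) − 1 ≈ 3.1744.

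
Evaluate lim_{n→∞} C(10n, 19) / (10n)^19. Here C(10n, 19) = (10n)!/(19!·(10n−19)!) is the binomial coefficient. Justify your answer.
lim = 1/19! = 1/121645100408832000

With N = 10n → ∞: C(N, 19) / N^19 = [N(N−1)…(N−18)] / (19! · N^19) = (1/19!) · 1 · (1 − 1/(10n)) · … · (1 − 18/(10n)). Each factor → 1 as N → ∞, so the limit is 1/19! = 1/121645100408832000.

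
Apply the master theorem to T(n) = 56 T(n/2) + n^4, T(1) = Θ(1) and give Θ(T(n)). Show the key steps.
T(n) = Θ(n^(log_2 56))

Master theorem: compare f(n) = n^4 to n^(log_2 56) where log_2 56 ≈ 5.807. Since 4 < log_2 56, we have f(n) = O(n^(log_2 56 − ε)) for some ε > 0 — Case 1. Hence T(n) = Θ(n^(log_2 56)).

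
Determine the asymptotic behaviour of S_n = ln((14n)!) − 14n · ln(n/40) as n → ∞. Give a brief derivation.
S_n ~ 14n · (ln 560 − 1) + O(ln n)

Stirling: ln((14n)!) = 14n ln(14n) − 14n + O(ln n).
  S_n = 14n ln(14n) − 14n − 14n ln(n/40) + O(ln n)
      = 14n ln(14n) − 14n ln n + 14n ln 40 − 14n + O(ln n)
      = 14n ln 14 + 14n ln 40 − 14n + O(ln n)
      = 14n (ln 560 − 1) + O(ln n).
Numerically ln(560) − 1 ≈ 5.3279.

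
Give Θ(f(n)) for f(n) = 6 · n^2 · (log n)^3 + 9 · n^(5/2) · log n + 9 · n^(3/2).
f(n) ∈ Θ(n^(5/2) · log n)

Compare the terms by growth order. For large n, n^a · (log n)^b dominates n^a' · (log n)^b' iff a > a', or (a = a' and b > b'). Ranking the 3 terms shows the dominant one is 9 · n^(5/2) · log n. Hence f(n) ∈ Θ(n^(5/2) · log n).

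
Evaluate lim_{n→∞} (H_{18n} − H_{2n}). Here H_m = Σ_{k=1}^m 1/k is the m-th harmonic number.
lim = ln(18/2) = ln 9

Euler-Maclaurin gives H_m = ln m + γ + 1/(2m) + O(1/m^2). The γ and O(1/m) terms cancel in the difference:
  H_{18n} − H_{2n} = ln(18n) − ln(2n) + O(1/n) = ln(18/2) + O(1/n).
Hence the limit is ln(18/2) = ln 9.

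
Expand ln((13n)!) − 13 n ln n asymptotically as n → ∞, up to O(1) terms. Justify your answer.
ln((13n)!) − 13 n ln n = 13(ln 13 − 1) n + (1/2) ln(2π·13n) + O(1/n)

Stirling: ln((13n)!) = 13n ln(13n) − 13n + (1/2) ln(2π·13n) + O(1/n).
Since 13n ln(13n) = 13n ln n + 13n ln 13, subtracting 13n ln n cancels the n ln n term exactly. What remains is 13(ln 13 − 1) n + (1/2) ln(2π·13n) + O(1/n).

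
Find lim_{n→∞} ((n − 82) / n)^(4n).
lim = e^(−328)

Rewrite as (1 − 82/n)^(4n). By the standard limit (1 + x/n)^n → e^x, we have (1 − 82/n)^n → e^(−82), and raising to the 4th power gives e^(−328).
More precisely, ln[(1 − 82/n)^(4n)] = 4n · ln(1 − 82/n) = 4n · (-82/n + O(1/n^2)) = -328 + O(1/n) → -328.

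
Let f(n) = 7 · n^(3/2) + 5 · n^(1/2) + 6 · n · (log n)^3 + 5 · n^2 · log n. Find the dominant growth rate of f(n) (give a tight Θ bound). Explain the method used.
f(n) ∈ Θ(n^2 · log n)

Compare the terms by growth order. For large n, n^a · (log n)^b dominates n^a' · (log n)^b' iff a > a', or (a = a' and b > b'). Ranking the 4 terms shows the dominant one is 5 · n^2 · log n. Hence f(n) ∈ Θ(n^2 · log n).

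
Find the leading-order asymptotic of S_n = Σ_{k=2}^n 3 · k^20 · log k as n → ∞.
S_n ~ n^21 log n / 7 − n^21 / 147

By integral comparison, S_n = ∫_1^n 3 · x^20 · log x dx + O(n^20 · log n). For the integral, ∫ x^20 log x dx = n^21 log n / 21 − n^21/441 (integration by parts). Hence S_n ~ n^21 log n / 7 − n^21 / 147.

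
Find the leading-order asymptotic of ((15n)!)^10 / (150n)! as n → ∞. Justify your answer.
((15n)!)^10/(150n)! ~ ((2π·15n)^(9/2) / sqrt(10)) · 10^(−10·15n)  →  0

Write N = 15n. Stirling: N! ~ sqrt(2π N)(N/e)^N and (10N)! ~ sqrt(2π·10N)·(10N/e)^(10N).
  (N!)^10/(10N)! ~ (2π N)^(10/2) (N/e)^(10N) / [sqrt(2π·10N) (10N/e)^(10N)]
     = (2π N)^(10/2) / sqrt(2π·10N) · (N/(10N))^(10N)
     = (2π N)^((10−1)/2) / sqrt(10) · 10^(−10N).
Since 10^10 > 1, the factor 10^(−10N) decays exponentially, so the ratio → 0. Substituting N = 15n gives the stated form.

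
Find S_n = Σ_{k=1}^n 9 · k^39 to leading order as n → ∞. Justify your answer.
S_n ~ 9 · n^40 / 40

By integral comparison (Euler-Maclaurin), Σ_{k=1}^n 9 · k^39 = 9 · ∫_0^n x^39 dx + O(n^39) = 9 · n^40/40 + O(n^39). (Equivalently, Faulhaber's formula gives the same leading term.)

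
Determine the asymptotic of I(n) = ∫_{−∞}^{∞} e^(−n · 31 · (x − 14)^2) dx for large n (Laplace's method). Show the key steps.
I(n) = sqrt(π/(31n))

Here φ(x) = 31 · (x − 14)^2 has its unique minimum at x* = 14 with φ(x*) = 0 and φ''(x*) = 62. Laplace's method gives
  I(n) ~ e^(−n φ(x*)) · sqrt(2π / (n · φ''(x*))) = sqrt(2π / (62n)) = sqrt(π/(31n)).
This is exact: substituting u = (x − 14)·sqrt(31n) gives I(n) = (1/sqrt(31n)) ∫_{−∞}^{∞} e^(−u^2) du = sqrt(π/(31n)).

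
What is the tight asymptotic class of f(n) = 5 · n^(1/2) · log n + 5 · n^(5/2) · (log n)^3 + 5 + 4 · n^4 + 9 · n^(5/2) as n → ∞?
f(n) ∈ Θ(n^4)

Compare the terms by growth order. For large n, n^a · (log n)^b dominates n^a' · (log n)^b' iff a > a', or (a = a' and b > b'). Ranking the 5 terms shows the dominant one is 4 · n^4. Hence f(n) ∈ Θ(n^4).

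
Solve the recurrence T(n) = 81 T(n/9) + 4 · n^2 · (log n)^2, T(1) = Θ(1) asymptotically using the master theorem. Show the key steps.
T(n) = Θ(n^2 · (log n)^3)

Here log_9 81 = 2 and f(n) = 4 · n^2 · (log n)^2 = Θ(n^(log_9 81) · (log n)^2). This is the extended Case 2 of the master theorem (f matches the critical exponent up to log factors), giving T(n) = Θ(n^(log_9 81) · (log n)^(2+1)) = Θ(n^2 · (log n)^3).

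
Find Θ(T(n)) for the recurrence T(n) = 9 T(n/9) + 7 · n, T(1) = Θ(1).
T(n) = Θ(n log n)

log_9 9 = 1, and f(n) = 7 · n = Θ(n^(log_9 9)). This is Case 2 of the master theorem: T(n) = Θ(f(n) · log n) = Θ(n log n).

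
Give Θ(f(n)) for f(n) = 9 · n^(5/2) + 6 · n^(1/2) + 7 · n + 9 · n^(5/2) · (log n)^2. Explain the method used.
f(n) ∈ Θ(n^(5/2) · (log n)^2)

Compare the terms by growth order. For large n, n^a · (log n)^b dominates n^a' · (log n)^b' iff a > a', or (a = a' and b > b'). Ranking the 4 terms shows the dominant one is 9 · n^(5/2) · (log n)^2. Hence f(n) ∈ Θ(n^(5/2) · (log n)^2).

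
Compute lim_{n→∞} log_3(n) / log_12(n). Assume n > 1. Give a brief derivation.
lim = ln(12) / ln(3) = log_3(12)

Change of base: log_3(n) = ln n / ln 3 and log_12(n) = ln n / ln 12. The ratio is (ln n / ln 3) · (ln 12 / ln n) = ln 12 / ln 3, a constant independent of n. So the limit is ln 12 / ln 3 = log_3(12).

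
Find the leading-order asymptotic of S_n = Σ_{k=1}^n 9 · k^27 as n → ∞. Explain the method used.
S_n ~ 9 · n^28 / 28

By integral comparison (Euler-Maclaurin), Σ_{k=1}^n 9 · k^27 = 9 · ∫_0^n x^27 dx + O(n^27) = 9 · n^28/28 + O(n^27). (Equivalently, Faulhaber's formula gives the same leading term.)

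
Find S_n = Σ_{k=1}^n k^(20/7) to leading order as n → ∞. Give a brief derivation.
S_n ~ (7/27) · n^(27/7)

Integral comparison: Σ_{k=1}^n k^(20/7) = ∫_0^n x^(20/7) dx + O(n^(20/7)). The integral is n^(1 + 20/7) / (1 + 20/7) = n^((20+7)/7) / ((20+7)/7) = (7/27) · n^(27/7).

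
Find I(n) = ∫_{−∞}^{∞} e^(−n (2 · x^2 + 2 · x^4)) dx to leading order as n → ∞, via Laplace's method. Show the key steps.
I(n) ~ sqrt(π/(2n))

φ(x) = 2 · x^2 + 2 · x^4 has its unique global minimum at x* = 0 (since φ'(x) = 4x + 8x^3 = 0 only at x = 0 for real x with both coefficients positive, and φ → ∞ as |x| → ∞). At x* = 0, φ(0) = 0 and φ''(0) = 4. Laplace's method then gives
  I(n) ~ sqrt(2π / (n · φ''(0))) · e^(−n φ(0)) = sqrt(2π / (4n)) = sqrt(π/(2n)).
The 2 · x^4 term contributes only at subleading order (an O(1/n) relative correction).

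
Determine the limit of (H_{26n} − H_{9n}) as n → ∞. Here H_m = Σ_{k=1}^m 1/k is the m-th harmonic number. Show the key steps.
lim = ln(26/9)

Euler-Maclaurin gives H_m = ln m + γ + 1/(2m) + O(1/m^2). The γ and O(1/m) terms cancel in the difference:
  H_{26n} − H_{9n} = ln(26n) − ln(9n) + O(1/n) = ln(26/9) + O(1/n).
Hence the limit is ln(26/9).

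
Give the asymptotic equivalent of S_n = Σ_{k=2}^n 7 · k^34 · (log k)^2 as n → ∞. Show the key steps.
S_n ~ n^35 · (log n)^2 / 5

By integral comparison, S_n = ∫_1^n 7 · x^34 · (log x)^2 dx + O(n^34 · (log n)^2). For the integral, the leading term of ∫_1^n x^34 (log x)^2 dx is n^35/35 · (log n)^2 (by repeated integration by parts; each step lowers the log-exponent and produces a relatively O(1/log n) correction). Hence S_n ~ n^35 · (log n)^2 / 5.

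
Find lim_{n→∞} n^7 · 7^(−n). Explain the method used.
lim = 0

Exponentials with base > 1 dominate every fixed polynomial: for any fixed c, n^c / 7^n → 0 as n → ∞ (e.g. by the ratio test, or by writing 7^n = e^(n ln 7) and noting e^(n ln 7) / n^c → ∞). Hence n^7 · 7^(−n) = n^7 / 7^n → 0.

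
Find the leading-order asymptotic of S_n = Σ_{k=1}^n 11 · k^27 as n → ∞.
S_n ~ 11 · n^28 / 28

By integral comparison (Euler-Maclaurin), Σ_{k=1}^n 11 · k^27 = 11 · ∫_0^n x^27 dx + O(n^27) = 11 · n^28/28 + O(n^27). (Equivalently, Faulhaber's formula gives the same leading term.)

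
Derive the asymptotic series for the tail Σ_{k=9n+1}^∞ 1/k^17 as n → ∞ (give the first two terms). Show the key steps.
Σ_{k>9n} 1/k^17 = 1/(16 · (9n)^16) − 1/(2 · (9n)^17) + O(1/(9n)^18)

Compare to the integral: ∫_{9n}^∞ x^(−17) dx = [−x^(−16)/16]_{9n}^∞ = 1/((17−1)·(9n)^16). The Euler-Maclaurin correction adds −f(9n)/2 = −1/(2·(9n)^17). Euler-Maclaurin then gives
  Σ_{k>9n} 1/k^17 = ∫_{9n}^∞ dx/x^17 − 1/(2·(9n)^17) + O(1/(9n)^18).
(Equivalently this is ζ(17) − Σ_{k≤9n} 1/k^17.)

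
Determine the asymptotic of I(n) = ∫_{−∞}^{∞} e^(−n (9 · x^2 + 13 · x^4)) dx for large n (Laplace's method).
I(n) ~ sqrt(π/(9n))

φ(x) = 9 · x^2 + 13 · x^4 has its unique global minimum at x* = 0 (since φ'(x) = 18x + 52x^3 = 0 only at x = 0 for real x with both coefficients positive, and φ → ∞ as |x| → ∞). At x* = 0, φ(0) = 0 and φ''(0) = 18. Laplace's method then gives
  I(n) ~ sqrt(2π / (n · φ''(0))) · e^(−n φ(0)) = sqrt(2π / (18n)) = sqrt(π/(9n)).
The 13 · x^4 term contributes only at subleading order (an O(1/n) relative correction).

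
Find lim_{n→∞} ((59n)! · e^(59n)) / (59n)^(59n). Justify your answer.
lim = ∞

Stirling: (59n)! ~ sqrt(2π·59n) · (59n/e)^(59n). Hence
  (59n)! · e^(59n) / (59n)^(59n) ~ sqrt(2π·59n) = sqrt(2π·59) · sqrt(n) → ∞.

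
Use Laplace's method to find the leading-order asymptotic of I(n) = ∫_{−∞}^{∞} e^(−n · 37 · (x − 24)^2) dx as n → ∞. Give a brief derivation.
I(n) = sqrt(π/(37n))

Here φ(x) = 37 · (x − 24)^2 has its unique minimum at x* = 24 with φ(x*) = 0 and φ''(x*) = 74. Laplace's method gives
  I(n) ~ e^(−n φ(x*)) · sqrt(2π / (n · φ''(x*))) = sqrt(2π / (74n)) = sqrt(π/(37n)).
This is exact: substituting u = (x − 24)·sqrt(37n) gives I(n) = (1/sqrt(37n)) ∫_{−∞}^{∞} e^(−u^2) du = sqrt(π/(37n)).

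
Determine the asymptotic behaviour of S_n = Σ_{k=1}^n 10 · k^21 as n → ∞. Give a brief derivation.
S_n ~ 5 · n^22 / 11

By integral comparison (Euler-Maclaurin), Σ_{k=1}^n 10 · k^21 = 10 · ∫_0^n x^21 dx + O(n^21) = 10 · n^22/22 = 5 · n^22 / 11 + O(n^21). (Equivalently, Faulhaber's formula gives the same leading term.)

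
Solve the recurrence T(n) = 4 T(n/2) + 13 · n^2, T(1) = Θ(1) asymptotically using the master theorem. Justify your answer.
T(n) = Θ(n^2 log n)

log_2 4 = 2, and f(n) = 13 · n^2 = Θ(n^(log_2 4)). This is Case 2 of the master theorem: T(n) = Θ(f(n) · log n) = Θ(n^2 log n).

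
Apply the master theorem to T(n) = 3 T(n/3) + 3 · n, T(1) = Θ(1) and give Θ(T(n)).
T(n) = Θ(n log n)

log_3 3 = 1, and f(n) = 3 · n = Θ(n^(log_3 3)). This is Case 2 of the master theorem: T(n) = Θ(f(n) · log n) = Θ(n log n).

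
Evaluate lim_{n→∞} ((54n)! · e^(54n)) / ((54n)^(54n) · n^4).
lim = 0

Stirling: (54n)! ~ sqrt(2π·54n) · (54n/e)^(54n). Hence
  (54n)! · e^(54n) / (54n)^(54n) ~ sqrt(2π·54n).
Dividing by n^4: sqrt(2π·54n) / n^4 = sqrt(2π·54) · n^((1−8)/2), so the expression behaves like sqrt(2π·54) · n^((1−8)/2) → 0.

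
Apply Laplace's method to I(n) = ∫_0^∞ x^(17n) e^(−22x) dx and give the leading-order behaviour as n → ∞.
I(n) ~ (sqrt(2π·17n) / 22) · (17n/(22e))^(17n)

Write the integrand as exp(17n ln x − 22x) and set f(x) = 17n ln x − 22x. Then f'(x) = 17n/x − 22 = 0 at x* = 17n/22, and f''(x*) = −17n/x*^2 = −22^2/(17n). Laplace's method (interior maximum) gives
  I(n) ~ e^(f(x*)) · sqrt(2π / |f''(x*)|)
        = exp(17n ln(17n/22) − 17n) · sqrt(2π · 17n / 22^2)
        = (17n/22)^(17n) e^(−17n) · sqrt(2π·17n) / 22
        = (sqrt(2π·17n) / 22) · (17n/(22e))^(17n).
This matches Γ(17n+1)/22^(17n+1) with Stirling applied to Γ.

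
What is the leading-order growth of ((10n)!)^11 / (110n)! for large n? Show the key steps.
((10n)!)^11/(110n)! ~ ((2π·10n)^(10/2) / sqrt(11)) · 11^(−11·10n)  →  0

Write N = 10n. Stirling: N! ~ sqrt(2π N)(N/e)^N and (11N)! ~ sqrt(2π·11N)·(11N/e)^(11N).
  (N!)^11/(11N)! ~ (2π N)^(11/2) (N/e)^(11N) / [sqrt(2π·11N) (11N/e)^(11N)]
     = (2π N)^(11/2) / sqrt(2π·11N) · (N/(11N))^(11N)
     = (2π N)^((11−1)/2) / sqrt(11) · 11^(−11N).
Since 11^11 > 1, the factor 11^(−11N) decays exponentially, so the ratio → 0. Substituting N = 10n gives the stated form.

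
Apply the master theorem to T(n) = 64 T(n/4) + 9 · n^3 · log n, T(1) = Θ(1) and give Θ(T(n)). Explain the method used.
T(n) = Θ(n^3 · (log n)^2)

Here log_4 64 = 3 and f(n) = 9 · n^3 · log n = Θ(n^(log_4 64) · (log n)^1). This is the extended Case 2 of the master theorem (f matches the critical exponent up to log factors), giving T(n) = Θ(n^(log_4 64) · (log n)^(1+1)) = Θ(n^3 · (log n)^2).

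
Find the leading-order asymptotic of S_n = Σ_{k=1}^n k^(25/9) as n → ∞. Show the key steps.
S_n ~ (9/34) · n^(34/9)

Integral comparison: Σ_{k=1}^n k^(25/9) = ∫_0^n x^(25/9) dx + O(n^(25/9)). The integral is n^(1 + 25/9) / (1 + 25/9) = n^((25+9)/9) / ((25+9)/9) = (9/34) · n^(34/9).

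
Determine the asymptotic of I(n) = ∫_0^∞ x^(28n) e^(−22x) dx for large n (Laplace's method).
I(n) ~ (sqrt(2π·28n) / 22) · (28n/(22e))^(28n)

Write the integrand as exp(28n ln x − 22x) and set f(x) = 28n ln x − 22x. Then f'(x) = 28n/x − 22 = 0 at x* = 28n/22, and f''(x*) = −28n/x*^2 = −22^2/(28n). Laplace's method (interior maximum) gives
  I(n) ~ e^(f(x*)) · sqrt(2π / |f''(x*)|)
        = exp(28n ln(28n/22) − 28n) · sqrt(2π · 28n / 22^2)
        = (28n/22)^(28n) e^(−28n) · sqrt(2π·28n) / 22
        = (sqrt(2π·28n) / 22) · (28n/(22e))^(28n).
This matches Γ(28n+1)/22^(28n+1) with Stirling applied to Γ.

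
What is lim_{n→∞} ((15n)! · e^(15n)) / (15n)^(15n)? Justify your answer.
lim = ∞

Stirling: (15n)! ~ sqrt(2π·15n) · (15n/e)^(15n). Hence
  (15n)! · e^(15n) / (15n)^(15n) ~ sqrt(2π·15n) = sqrt(2π·15) · sqrt(n) → ∞.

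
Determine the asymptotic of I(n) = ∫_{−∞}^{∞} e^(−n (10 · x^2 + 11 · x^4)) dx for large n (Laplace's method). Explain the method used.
I(n) ~ sqrt(π/(10n))

φ(x) = 10 · x^2 + 11 · x^4 has its unique global minimum at x* = 0 (since φ'(x) = 20x + 44x^3 = 0 only at x = 0 for real x with both coefficients positive, and φ → ∞ as |x| → ∞). At x* = 0, φ(0) = 0 and φ''(0) = 20. Laplace's method then gives
  I(n) ~ sqrt(2π / (n · φ''(0))) · e^(−n φ(0)) = sqrt(2π / (20n)) = sqrt(π/(10n)).
The 11 · x^4 term contributes only at subleading order (an O(1/n) relative correction).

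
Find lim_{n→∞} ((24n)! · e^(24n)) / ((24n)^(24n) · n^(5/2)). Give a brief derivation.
lim = 0

Stirling: (24n)! ~ sqrt(2π·24n) · (24n/e)^(24n). Hence
  (24n)! · e^(24n) / (24n)^(24n) ~ sqrt(2π·24n).
Dividing by n^(5/2): sqrt(2π·24n) / n^(5/2) = sqrt(2π·24) · n^((1−5)/2), so the expression behaves like sqrt(2π·24) · n^((1−5)/2) → 0.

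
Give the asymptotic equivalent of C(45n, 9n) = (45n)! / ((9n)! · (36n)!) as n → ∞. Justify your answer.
C(45n, 9n) ~ (3125/256)^(9n) · sqrt(5/(8π·9n))

Write N = 9n. Apply Stirling to each factorial:
  (5N)! ~ sqrt(2π·5N) · (5N/e)^(5N),
  N! ~ sqrt(2π N) · (N/e)^N,
  (4N)! ~ sqrt(2π·4N) · (4N/e)^(4N).
The exponential factors combine to (5N)^(5N) / (N^N · (4N)^(4N)) = 5^(5N)/4^(4N) = (5^5/4^4)^N = (3125/256)^N.
The square-root prefactors combine to sqrt(2π·5N) / (sqrt(2π N)·sqrt(2π·4N)) = sqrt(5 / (2π·4·N)) = sqrt(5/(8π·9n)).
Substituting N = 9n: C(45n, 9n) ~ (3125/256)^(9n) · sqrt(5/(8π·9n)).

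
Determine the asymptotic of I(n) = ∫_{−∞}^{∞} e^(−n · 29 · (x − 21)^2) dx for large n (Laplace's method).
I(n) = sqrt(π/(29n))

Here φ(x) = 29 · (x − 21)^2 has its unique minimum at x* = 21 with φ(x*) = 0 and φ''(x*) = 58. Laplace's method gives
  I(n) ~ e^(−n φ(x*)) · sqrt(2π / (n · φ''(x*))) = sqrt(2π / (58n)) = sqrt(π/(29n)).
This is exact: substituting u = (x − 21)·sqrt(29n) gives I(n) = (1/sqrt(29n)) ∫_{−∞}^{∞} e^(−u^2) du = sqrt(π/(29n)).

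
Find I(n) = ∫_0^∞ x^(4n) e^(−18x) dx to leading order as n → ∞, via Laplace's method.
I(n) ~ (sqrt(2π·4n) / 18) · (4n/(18e))^(4n)

Write the integrand as exp(4n ln x − 18x) and set f(x) = 4n ln x − 18x. Then f'(x) = 4n/x − 18 = 0 at x* = 4n/18, and f''(x*) = −4n/x*^2 = −18^2/(4n). Laplace's method (interior maximum) gives
  I(n) ~ e^(f(x*)) · sqrt(2π / |f''(x*)|)
        = exp(4n ln(4n/18) − 4n) · sqrt(2π · 4n / 18^2)
        = (4n/18)^(4n) e^(−4n) · sqrt(2π·4n) / 18
        = (sqrt(2π·4n) / 18) · (4n/(18e))^(4n).
This matches Γ(4n+1)/18^(4n+1) with Stirling applied to Γ.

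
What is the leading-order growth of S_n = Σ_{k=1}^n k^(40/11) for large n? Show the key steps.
S_n ~ (11/51) · n^(51/11)

Integral comparison: Σ_{k=1}^n k^(40/11) = ∫_0^n x^(40/11) dx + O(n^(40/11)). The integral is n^(1 + 40/11) / (1 + 40/11) = n^((40+11)/11) / ((40+11)/11) = (11/51) · n^(51/11).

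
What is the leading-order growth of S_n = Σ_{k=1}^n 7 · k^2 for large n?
S_n ~ 7 · n^3 / 3

By integral comparison (Euler-Maclaurin), Σ_{k=1}^n 7 · k^2 = 7 · ∫_0^n x^2 dx + O(n^2) = 7 · n^3/3 + O(n^2). (Equivalently, Faulhaber's formula gives the same leading term.)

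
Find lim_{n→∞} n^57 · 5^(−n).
lim = 0

Exponentials with base > 1 dominate every fixed polynomial: for any fixed c, n^c / 5^n → 0 as n → ∞ (e.g. by the ratio test, or by writing 5^n = e^(n ln 5) and noting e^(n ln 5) / n^c → ∞). Hence n^57 · 5^(−n) = n^57 / 5^n → 0.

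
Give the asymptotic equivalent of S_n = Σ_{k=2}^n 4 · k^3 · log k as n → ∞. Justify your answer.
S_n ~ n^4 log n − n^4 / 4

By integral comparison, S_n = ∫_1^n 4 · x^3 · log x dx + O(n^3 · log n). For the integral, ∫ x^3 log x dx = n^4 log n / 4 − n^4/16 (integration by parts). Hence S_n ~ n^4 log n − n^4 / 4.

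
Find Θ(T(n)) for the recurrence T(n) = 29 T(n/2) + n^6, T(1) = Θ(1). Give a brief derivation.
T(n) = Θ(n^6)

log_2 29 ≈ 4.858. f(n) = n^6 dominates n^(log_2 29) since 6 > 4.858, and the regularity condition a·f(n/b) = 29·(n/2)^6 = (29/64)·n^6 ≤ c·f(n) holds with c = 29/64 ≈ 0.453 < 1. So this is Case 3: T(n) = Θ(f(n)) = Θ(n^6).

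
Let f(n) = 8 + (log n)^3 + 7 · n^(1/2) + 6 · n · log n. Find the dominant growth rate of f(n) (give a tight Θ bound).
f(n) ∈ Θ(n · log n)

Compare the terms by growth order. For large n, n^a · (log n)^b dominates n^a' · (log n)^b' iff a > a', or (a = a' and b > b'). Ranking the 4 terms shows the dominant one is 6 · n · log n. Hence f(n) ∈ Θ(n · log n).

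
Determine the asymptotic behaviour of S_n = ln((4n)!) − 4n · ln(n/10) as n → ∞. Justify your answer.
S_n ~ 4n · (ln 40 − 1) + O(ln n)

Stirling: ln((4n)!) = 4n ln(4n) − 4n + O(ln n).
  S_n = 4n ln(4n) − 4n − 4n ln(n/10) + O(ln n)
      = 4n ln(4n) − 4n ln n + 4n ln 10 − 4n + O(ln n)
      = 4n ln 4 + 4n ln 10 − 4n + O(ln n)
      = 4n (ln 40 − 1) + O(ln n).
Numerically ln(40) − 1 ≈ 2.6889.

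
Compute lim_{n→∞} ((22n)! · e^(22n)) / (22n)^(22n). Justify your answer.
lim = ∞

Stirling: (22n)! ~ sqrt(2π·22n) · (22n/e)^(22n). Hence
  (22n)! · e^(22n) / (22n)^(22n) ~ sqrt(2π·22n) = sqrt(2π·22) · sqrt(n) → ∞.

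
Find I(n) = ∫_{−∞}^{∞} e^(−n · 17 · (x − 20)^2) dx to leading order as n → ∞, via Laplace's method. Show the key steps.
I(n) = sqrt(π/(17n))

Here φ(x) = 17 · (x − 20)^2 has its unique minimum at x* = 20 with φ(x*) = 0 and φ''(x*) = 34. Laplace's method gives
  I(n) ~ e^(−n φ(x*)) · sqrt(2π / (n · φ''(x*))) = sqrt(2π / (34n)) = sqrt(π/(17n)).
This is exact: substituting u = (x − 20)·sqrt(17n) gives I(n) = (1/sqrt(17n)) ∫_{−∞}^{∞} e^(−u^2) du = sqrt(π/(17n)).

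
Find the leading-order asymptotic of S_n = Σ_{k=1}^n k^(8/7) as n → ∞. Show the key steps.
S_n ~ (7/15) · n^(15/7)

Integral comparison: Σ_{k=1}^n k^(8/7) = ∫_0^n x^(8/7) dx + O(n^(8/7)). The integral is n^(1 + 8/7) / (1 + 8/7) = n^((8+7)/7) / ((8+7)/7) = (7/15) · n^(15/7).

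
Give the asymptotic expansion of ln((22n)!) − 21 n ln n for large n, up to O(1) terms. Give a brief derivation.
ln((22n)!) − 21 n ln n = n ln n + 22(ln 22 − 1) n + (1/2) ln(2π·22n) + O(1/n)

Stirling: ln((22n)!) = 22n ln(22n) − 22n + (1/2) ln(2π·22n) + O(1/n).
Expand 22n ln(22n) = 22n (ln n + ln 22) = 22n ln n + 22n ln 22.
Subtract 21n ln n: leading term is (22 − 21) n ln n = n ln n. The next term is 22n ln 22 − 22n = 22(ln 22 − 1) n. Then the (1/2) ln(2π·22n) correction.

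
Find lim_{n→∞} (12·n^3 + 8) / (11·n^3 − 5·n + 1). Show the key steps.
lim = 12/11

For large n the leading n^3 terms dominate both numerator and denominator. Dividing top and bottom by n^3, every other term tends to 0, leaving 12/11.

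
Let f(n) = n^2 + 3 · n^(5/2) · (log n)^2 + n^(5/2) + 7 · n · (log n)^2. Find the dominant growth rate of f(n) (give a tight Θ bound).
f(n) ∈ Θ(n^(5/2) · (log n)^2)

Compare the terms by growth order. For large n, n^a · (log n)^b dominates n^a' · (log n)^b' iff a > a', or (a = a' and b > b'). Ranking the 4 terms shows the dominant one is 3 · n^(5/2) · (log n)^2. Hence f(n) ∈ Θ(n^(5/2) · (log n)^2).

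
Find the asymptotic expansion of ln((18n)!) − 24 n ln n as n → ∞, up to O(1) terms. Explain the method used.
ln((18n)!) − 24 n ln n = −6 n ln n + 18(ln 18 − 1) n + (1/2) ln(2π·18n) + O(1/n)

Stirling: ln((18n)!) = 18n ln(18n) − 18n + (1/2) ln(2π·18n) + O(1/n).
Expand 18n ln(18n) = 18n (ln n + ln 18) = 18n ln n + 18n ln 18.
Subtract 24n ln n: leading term is (18 − 24) n ln n = −6 n ln n. The next term is 18n ln 18 − 18n = 18(ln 18 − 1) n. Then the (1/2) ln(2π·18n) correction.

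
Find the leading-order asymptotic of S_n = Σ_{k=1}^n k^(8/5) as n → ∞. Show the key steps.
S_n ~ (5/13) · n^(13/5)

Integral comparison: Σ_{k=1}^n k^(8/5) = ∫_0^n x^(8/5) dx + O(n^(8/5)). The integral is n^(1 + 8/5) / (1 + 8/5) = n^((8+5)/5) / ((8+5)/5) = (5/13) · n^(13/5).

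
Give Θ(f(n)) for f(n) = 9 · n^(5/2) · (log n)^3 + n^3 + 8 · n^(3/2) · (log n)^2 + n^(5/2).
f(n) ∈ Θ(n^3)

Compare the terms by growth order. For large n, n^a · (log n)^b dominates n^a' · (log n)^b' iff a > a', or (a = a' and b > b'). Ranking the 4 terms shows the dominant one is n^3. Hence f(n) ∈ Θ(n^3).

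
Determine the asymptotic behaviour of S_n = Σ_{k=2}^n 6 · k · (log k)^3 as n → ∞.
S_n ~ 3 · n^2 · (log n)^3

By integral comparison, S_n = ∫_1^n 6 · x · (log x)^3 dx + O(n · (log n)^3). For the integral, the leading term of ∫_1^n x^1 (log x)^3 dx is n^2/2 · (log n)^3 (by repeated integration by parts; each step lowers the log-exponent and produces a relatively O(1/log n) correction). Hence S_n ~ 3 · n^2 · (log n)^3.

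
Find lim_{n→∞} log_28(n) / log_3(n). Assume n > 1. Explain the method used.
lim = ln(3) / ln(28) = log_28(3)

Change of base: log_28(n) = ln n / ln 28 and log_3(n) = ln n / ln 3. The ratio is (ln n / ln 28) · (ln 3 / ln n) = ln 3 / ln 28, a constant independent of n. So the limit is ln 3 / ln 28 = log_28(3).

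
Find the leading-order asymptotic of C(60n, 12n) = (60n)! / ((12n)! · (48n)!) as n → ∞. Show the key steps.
C(60n, 12n) ~ (3125/256)^(12n) · sqrt(5/(8π·12n))

Write N = 12n. Apply Stirling to each factorial:
  (5N)! ~ sqrt(2π·5N) · (5N/e)^(5N),
  N! ~ sqrt(2π N) · (N/e)^N,
  (4N)! ~ sqrt(2π·4N) · (4N/e)^(4N).
The exponential factors combine to (5N)^(5N) / (N^N · (4N)^(4N)) = 5^(5N)/4^(4N) = (5^5/4^4)^N = (3125/256)^N.
The square-root prefactors combine to sqrt(2π·5N) / (sqrt(2π N)·sqrt(2π·4N)) = sqrt(5 / (2π·4·N)) = sqrt(5/(8π·12n)).
Substituting N = 12n: C(60n, 12n) ~ (3125/256)^(12n) · sqrt(5/(8π·12n)).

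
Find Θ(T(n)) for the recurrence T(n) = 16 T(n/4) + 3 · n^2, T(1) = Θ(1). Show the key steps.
T(n) = Θ(n^2 log n)

log_4 16 = 2, and f(n) = 3 · n^2 = Θ(n^(log_4 16)). This is Case 2 of the master theorem: T(n) = Θ(f(n) · log n) = Θ(n^2 log n).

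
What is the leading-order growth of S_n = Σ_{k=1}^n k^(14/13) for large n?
S_n ~ (13/27) · n^(27/13)

Integral comparison: Σ_{k=1}^n k^(14/13) = ∫_0^n x^(14/13) dx + O(n^(14/13)). The integral is n^(1 + 14/13) / (1 + 14/13) = n^((14+13)/13) / ((14+13)/13) = (13/27) · n^(27/13).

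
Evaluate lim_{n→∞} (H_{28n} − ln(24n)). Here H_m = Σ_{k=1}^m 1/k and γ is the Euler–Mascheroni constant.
lim = ln(7/6) + γ

By Euler-Maclaurin, H_m = ln m + γ + O(1/m). So
  H_{28n} − ln(24n) = ln(28n) + γ − ln(24n) + O(1/n)
                       = ln(28/24) + γ + O(1/n).
Hence the limit is ln(28/24) + γ (= ln(7/6)).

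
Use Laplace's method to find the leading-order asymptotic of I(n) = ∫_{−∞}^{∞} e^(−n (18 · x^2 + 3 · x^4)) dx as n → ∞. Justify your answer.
I(n) ~ sqrt(π/(18n))

φ(x) = 18 · x^2 + 3 · x^4 has its unique global minimum at x* = 0 (since φ'(x) = 36x + 12x^3 = 0 only at x = 0 for real x with both coefficients positive, and φ → ∞ as |x| → ∞). At x* = 0, φ(0) = 0 and φ''(0) = 36. Laplace's method then gives
  I(n) ~ sqrt(2π / (n · φ''(0))) · e^(−n φ(0)) = sqrt(2π / (36n)) = sqrt(π/(18n)).
The 3 · x^4 term contributes only at subleading order (an O(1/n) relative correction).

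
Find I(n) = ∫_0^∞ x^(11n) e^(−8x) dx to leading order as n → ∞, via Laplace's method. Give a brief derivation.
I(n) ~ (sqrt(2π·11n) / 8) · (11n/(8e))^(11n)

Write the integrand as exp(11n ln x − 8x) and set f(x) = 11n ln x − 8x. Then f'(x) = 11n/x − 8 = 0 at x* = 11n/8, and f''(x*) = −11n/x*^2 = −8^2/(11n). Laplace's method (interior maximum) gives
  I(n) ~ e^(f(x*)) · sqrt(2π / |f''(x*)|)
        = exp(11n ln(11n/8) − 11n) · sqrt(2π · 11n / 8^2)
        = (11n/8)^(11n) e^(−11n) · sqrt(2π·11n) / 8
        = (sqrt(2π·11n) / 8) · (11n/(8e))^(11n).
This matches Γ(11n+1)/8^(11n+1) with Stirling applied to Γ.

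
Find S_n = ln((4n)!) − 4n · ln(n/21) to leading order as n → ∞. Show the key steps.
S_n ~ 4n · (ln 84 − 1) + O(ln n)

Stirling: ln((4n)!) = 4n ln(4n) − 4n + O(ln n).
  S_n = 4n ln(4n) − 4n − 4n ln(n/21) + O(ln n)
      = 4n ln(4n) − 4n ln n + 4n ln 21 − 4n + O(ln n)
      = 4n ln 4 + 4n ln 21 − 4n + O(ln n)
      = 4n (ln 84 − 1) + O(ln n).
Numerically ln(84) − 1 ≈ 3.4308.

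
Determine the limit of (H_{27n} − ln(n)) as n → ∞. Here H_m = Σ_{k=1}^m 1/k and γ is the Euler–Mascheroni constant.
lim = ln 27 + γ

By Euler-Maclaurin, H_m = ln m + γ + O(1/m). So
  H_{27n} − ln(n) = ln(27n) + γ − ln(n) + O(1/n)
                       = ln(27/1) + γ + O(1/n).
Hence the limit is ln(27/1) + γ.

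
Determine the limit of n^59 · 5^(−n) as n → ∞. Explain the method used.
lim = 0

Exponentials with base > 1 dominate every fixed polynomial: for any fixed c, n^c / 5^n → 0 as n → ∞ (e.g. by the ratio test, or by writing 5^n = e^(n ln 5) and noting e^(n ln 5) / n^c → ∞). Hence n^59 · 5^(−n) = n^59 / 5^n → 0.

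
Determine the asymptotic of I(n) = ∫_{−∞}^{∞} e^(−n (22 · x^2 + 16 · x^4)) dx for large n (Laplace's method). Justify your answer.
I(n) ~ sqrt(π/(22n))

φ(x) = 22 · x^2 + 16 · x^4 has its unique global minimum at x* = 0 (since φ'(x) = 44x + 64x^3 = 0 only at x = 0 for real x with both coefficients positive, and φ → ∞ as |x| → ∞). At x* = 0, φ(0) = 0 and φ''(0) = 44. Laplace's method then gives
  I(n) ~ sqrt(2π / (n · φ''(0))) · e^(−n φ(0)) = sqrt(2π / (44n)) = sqrt(π/(22n)).
The 16 · x^4 term contributes only at subleading order (an O(1/n) relative correction).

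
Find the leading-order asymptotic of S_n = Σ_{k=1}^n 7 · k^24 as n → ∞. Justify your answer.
S_n ~ 7 · n^25 / 25

By integral comparison (Euler-Maclaurin), Σ_{k=1}^n 7 · k^24 = 7 · ∫_0^n x^24 dx + O(n^24) = 7 · n^25/25 + O(n^24). (Equivalently, Faulhaber's formula gives the same leading term.)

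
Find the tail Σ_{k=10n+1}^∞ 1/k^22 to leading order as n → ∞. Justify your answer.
Σ_{k>10n} 1/k^22 ~ 1/(21 · (10n)^21)

Compare to the integral: ∫_{10n}^∞ x^(−22) dx = [−x^(−21)/21]_{10n}^∞ = 1/((22−1)·(10n)^21). Euler-Maclaurin then gives
  Σ_{k>10n} 1/k^22 = ∫_{10n}^∞ dx/x^22 − 1/(2·(10n)^22) + O(1/(10n)^23).
(Equivalently this is ζ(22) − Σ_{k≤10n} 1/k^22.)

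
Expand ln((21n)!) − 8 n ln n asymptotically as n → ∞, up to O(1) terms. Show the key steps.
ln((21n)!) − 8 n ln n = 13 n ln n + 21(ln 21 − 1) n + (1/2) ln(2π·21n) + O(1/n)

Stirling: ln((21n)!) = 21n ln(21n) − 21n + (1/2) ln(2π·21n) + O(1/n).
Expand 21n ln(21n) = 21n (ln n + ln 21) = 21n ln n + 21n ln 21.
Subtract 8n ln n: leading term is (21 − 8) n ln n = 13 n ln n. The next term is 21n ln 21 − 21n = 21(ln 21 − 1) n. Then the (1/2) ln(2π·21n) correction.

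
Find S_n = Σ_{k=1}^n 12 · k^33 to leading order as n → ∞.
S_n ~ 6 · n^34 / 17

By integral comparison (Euler-Maclaurin), Σ_{k=1}^n 12 · k^33 = 12 · ∫_0^n x^33 dx + O(n^33) = 12 · n^34/34 = 6 · n^34 / 17 + O(n^33). (Equivalently, Faulhaber's formula gives the same leading term.)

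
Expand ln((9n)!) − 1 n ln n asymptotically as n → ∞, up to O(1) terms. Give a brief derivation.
ln((9n)!) − 1 n ln n = 8 n ln n + 9(ln 9 − 1) n + (1/2) ln(2π·9n) + O(1/n)

Stirling: ln((9n)!) = 9n ln(9n) − 9n + (1/2) ln(2π·9n) + O(1/n).
Expand 9n ln(9n) = 9n (ln n + ln 9) = 9n ln n + 9n ln 9.
Subtract 1n ln n: leading term is (9 − 1) n ln n = 8 n ln n. The next term is 9n ln 9 − 9n = 9(ln 9 − 1) n. Then the (1/2) ln(2π·9n) correction.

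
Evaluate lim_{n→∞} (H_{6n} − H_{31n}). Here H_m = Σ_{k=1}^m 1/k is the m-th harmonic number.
lim = ln(6/31)

Euler-Maclaurin gives H_m = ln m + γ + 1/(2m) + O(1/m^2). The γ and O(1/m) terms cancel in the difference:
  H_{6n} − H_{31n} = ln(6n) − ln(31n) + O(1/n) = ln(6/31) + O(1/n).
Hence the limit is ln(6/31).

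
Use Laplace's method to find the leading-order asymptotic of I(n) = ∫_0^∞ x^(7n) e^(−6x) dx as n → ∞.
I(n) ~ (sqrt(2π·7n) / 6) · (7n/(6e))^(7n)

Write the integrand as exp(7n ln x − 6x) and set f(x) = 7n ln x − 6x. Then f'(x) = 7n/x − 6 = 0 at x* = 7n/6, and f''(x*) = −7n/x*^2 = −6^2/(7n). Laplace's method (interior maximum) gives
  I(n) ~ e^(f(x*)) · sqrt(2π / |f''(x*)|)
        = exp(7n ln(7n/6) − 7n) · sqrt(2π · 7n / 6^2)
        = (7n/6)^(7n) e^(−7n) · sqrt(2π·7n) / 6
        = (sqrt(2π·7n) / 6) · (7n/(6e))^(7n).
This matches Γ(7n+1)/6^(7n+1) with Stirling applied to Γ.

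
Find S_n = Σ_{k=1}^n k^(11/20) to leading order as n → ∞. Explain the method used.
S_n ~ (20/31) · n^(31/20)

Integral comparison: Σ_{k=1}^n k^(11/20) = ∫_0^n x^(11/20) dx + O(n^(11/20)). The integral is n^(1 + 11/20) / (1 + 11/20) = n^((11+20)/20) / ((11+20)/20) = (20/31) · n^(31/20).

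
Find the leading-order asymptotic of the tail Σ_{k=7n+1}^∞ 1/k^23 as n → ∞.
Σ_{k>7n} 1/k^23 ~ 1/(22 · (7n)^22)

Compare to the integral: ∫_{7n}^∞ x^(−23) dx = [−x^(−22)/22]_{7n}^∞ = 1/((23−1)·(7n)^22). Euler-Maclaurin then gives
  Σ_{k>7n} 1/k^23 = ∫_{7n}^∞ dx/x^23 − 1/(2·(7n)^23) + O(1/(7n)^24).
(Equivalently this is ζ(23) − Σ_{k≤7n} 1/k^23.)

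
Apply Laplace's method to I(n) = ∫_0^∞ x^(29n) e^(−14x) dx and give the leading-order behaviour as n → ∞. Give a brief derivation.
I(n) ~ (sqrt(2π·29n) / 14) · (29n/(14e))^(29n)

Write the integrand as exp(29n ln x − 14x) and set f(x) = 29n ln x − 14x. Then f'(x) = 29n/x − 14 = 0 at x* = 29n/14, and f''(x*) = −29n/x*^2 = −14^2/(29n). Laplace's method (interior maximum) gives
  I(n) ~ e^(f(x*)) · sqrt(2π / |f''(x*)|)
        = exp(29n ln(29n/14) − 29n) · sqrt(2π · 29n / 14^2)
        = (29n/14)^(29n) e^(−29n) · sqrt(2π·29n) / 14
        = (sqrt(2π·29n) / 14) · (29n/(14e))^(29n).
This matches Γ(29n+1)/14^(29n+1) with Stirling applied to Γ.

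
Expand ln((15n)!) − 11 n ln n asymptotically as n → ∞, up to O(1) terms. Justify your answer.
ln((15n)!) − 11 n ln n = 4 n ln n + 15(ln 15 − 1) n + (1/2) ln(2π·15n) + O(1/n)

Stirling: ln((15n)!) = 15n ln(15n) − 15n + (1/2) ln(2π·15n) + O(1/n).
Expand 15n ln(15n) = 15n (ln n + ln 15) = 15n ln n + 15n ln 15.
Subtract 11n ln n: leading term is (15 − 11) n ln n = 4 n ln n. The next term is 15n ln 15 − 15n = 15(ln 15 − 1) n. Then the (1/2) ln(2π·15n) correction.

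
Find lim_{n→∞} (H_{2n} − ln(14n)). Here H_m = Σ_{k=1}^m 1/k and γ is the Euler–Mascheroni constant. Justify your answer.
lim = −ln 7 + γ

By Euler-Maclaurin, H_m = ln m + γ + O(1/m). So
  H_{2n} − ln(14n) = ln(2n) + γ − ln(14n) + O(1/n)
                       = ln(2/14) + γ + O(1/n).
Hence the limit is ln(2/14) + γ (= −ln 7).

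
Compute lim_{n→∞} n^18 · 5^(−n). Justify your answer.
lim = 0

Exponentials with base > 1 dominate every fixed polynomial: for any fixed c, n^c / 5^n → 0 as n → ∞ (e.g. by the ratio test, or by writing 5^n = e^(n ln 5) and noting e^(n ln 5) / n^c → ∞). Hence n^18 · 5^(−n) = n^18 / 5^n → 0.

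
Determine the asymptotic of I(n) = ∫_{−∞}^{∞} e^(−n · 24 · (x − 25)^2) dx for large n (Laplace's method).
I(n) = sqrt(π/(24n))

Here φ(x) = 24 · (x − 25)^2 has its unique minimum at x* = 25 with φ(x*) = 0 and φ''(x*) = 48. Laplace's method gives
  I(n) ~ e^(−n φ(x*)) · sqrt(2π / (n · φ''(x*))) = sqrt(2π / (48n)) = sqrt(π/(24n)).
This is exact: substituting u = (x − 25)·sqrt(24n) gives I(n) = (1/sqrt(24n)) ∫_{−∞}^{∞} e^(−u^2) du = sqrt(π/(24n)).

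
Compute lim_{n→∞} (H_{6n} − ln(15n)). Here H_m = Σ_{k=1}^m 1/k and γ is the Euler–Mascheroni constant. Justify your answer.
lim = ln(2/5) + γ

By Euler-Maclaurin, H_m = ln m + γ + O(1/m). So
  H_{6n} − ln(15n) = ln(6n) + γ − ln(15n) + O(1/n)
                       = ln(6/15) + γ + O(1/n).
Hence the limit is ln(6/15) + γ (= ln(2/5)).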